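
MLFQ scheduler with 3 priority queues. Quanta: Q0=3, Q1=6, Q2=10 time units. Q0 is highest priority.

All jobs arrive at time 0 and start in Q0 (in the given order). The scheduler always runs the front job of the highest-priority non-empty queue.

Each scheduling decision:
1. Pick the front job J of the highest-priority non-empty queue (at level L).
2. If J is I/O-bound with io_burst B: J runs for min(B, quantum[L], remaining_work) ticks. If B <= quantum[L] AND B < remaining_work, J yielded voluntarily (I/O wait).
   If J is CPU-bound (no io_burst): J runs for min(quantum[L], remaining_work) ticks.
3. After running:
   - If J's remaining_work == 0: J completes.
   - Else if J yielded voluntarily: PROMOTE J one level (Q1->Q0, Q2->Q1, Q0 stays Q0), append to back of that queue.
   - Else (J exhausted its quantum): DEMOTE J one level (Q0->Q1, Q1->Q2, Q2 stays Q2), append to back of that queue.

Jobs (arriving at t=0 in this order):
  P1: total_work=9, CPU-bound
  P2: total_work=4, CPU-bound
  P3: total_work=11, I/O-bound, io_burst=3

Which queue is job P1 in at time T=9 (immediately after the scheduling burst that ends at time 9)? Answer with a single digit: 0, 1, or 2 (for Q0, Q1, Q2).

Answer: 1

Derivation:
t=0-3: P1@Q0 runs 3, rem=6, quantum used, demote→Q1. Q0=[P2,P3] Q1=[P1] Q2=[]
t=3-6: P2@Q0 runs 3, rem=1, quantum used, demote→Q1. Q0=[P3] Q1=[P1,P2] Q2=[]
t=6-9: P3@Q0 runs 3, rem=8, I/O yield, promote→Q0. Q0=[P3] Q1=[P1,P2] Q2=[]
t=9-12: P3@Q0 runs 3, rem=5, I/O yield, promote→Q0. Q0=[P3] Q1=[P1,P2] Q2=[]
t=12-15: P3@Q0 runs 3, rem=2, I/O yield, promote→Q0. Q0=[P3] Q1=[P1,P2] Q2=[]
t=15-17: P3@Q0 runs 2, rem=0, completes. Q0=[] Q1=[P1,P2] Q2=[]
t=17-23: P1@Q1 runs 6, rem=0, completes. Q0=[] Q1=[P2] Q2=[]
t=23-24: P2@Q1 runs 1, rem=0, completes. Q0=[] Q1=[] Q2=[]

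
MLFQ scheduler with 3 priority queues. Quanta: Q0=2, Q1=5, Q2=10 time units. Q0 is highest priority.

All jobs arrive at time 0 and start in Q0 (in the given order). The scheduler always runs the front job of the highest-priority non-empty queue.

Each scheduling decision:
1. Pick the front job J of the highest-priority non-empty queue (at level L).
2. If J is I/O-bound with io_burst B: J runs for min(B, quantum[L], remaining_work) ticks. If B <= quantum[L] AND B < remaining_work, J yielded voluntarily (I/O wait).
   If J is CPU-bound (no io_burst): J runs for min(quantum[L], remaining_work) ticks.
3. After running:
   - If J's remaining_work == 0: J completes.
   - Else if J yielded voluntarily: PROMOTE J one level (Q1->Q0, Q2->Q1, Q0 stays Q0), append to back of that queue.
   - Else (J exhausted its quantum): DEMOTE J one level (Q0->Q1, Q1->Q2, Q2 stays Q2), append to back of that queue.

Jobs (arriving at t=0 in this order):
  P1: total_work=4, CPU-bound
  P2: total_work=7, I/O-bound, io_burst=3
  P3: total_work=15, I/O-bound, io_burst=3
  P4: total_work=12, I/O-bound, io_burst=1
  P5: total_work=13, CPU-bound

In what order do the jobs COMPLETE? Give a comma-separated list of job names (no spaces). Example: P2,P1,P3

Answer: P4,P1,P2,P3,P5

Derivation:
t=0-2: P1@Q0 runs 2, rem=2, quantum used, demote→Q1. Q0=[P2,P3,P4,P5] Q1=[P1] Q2=[]
t=2-4: P2@Q0 runs 2, rem=5, quantum used, demote→Q1. Q0=[P3,P4,P5] Q1=[P1,P2] Q2=[]
t=4-6: P3@Q0 runs 2, rem=13, quantum used, demote→Q1. Q0=[P4,P5] Q1=[P1,P2,P3] Q2=[]
t=6-7: P4@Q0 runs 1, rem=11, I/O yield, promote→Q0. Q0=[P5,P4] Q1=[P1,P2,P3] Q2=[]
t=7-9: P5@Q0 runs 2, rem=11, quantum used, demote→Q1. Q0=[P4] Q1=[P1,P2,P3,P5] Q2=[]
t=9-10: P4@Q0 runs 1, rem=10, I/O yield, promote→Q0. Q0=[P4] Q1=[P1,P2,P3,P5] Q2=[]
t=10-11: P4@Q0 runs 1, rem=9, I/O yield, promote→Q0. Q0=[P4] Q1=[P1,P2,P3,P5] Q2=[]
t=11-12: P4@Q0 runs 1, rem=8, I/O yield, promote→Q0. Q0=[P4] Q1=[P1,P2,P3,P5] Q2=[]
t=12-13: P4@Q0 runs 1, rem=7, I/O yield, promote→Q0. Q0=[P4] Q1=[P1,P2,P3,P5] Q2=[]
t=13-14: P4@Q0 runs 1, rem=6, I/O yield, promote→Q0. Q0=[P4] Q1=[P1,P2,P3,P5] Q2=[]
t=14-15: P4@Q0 runs 1, rem=5, I/O yield, promote→Q0. Q0=[P4] Q1=[P1,P2,P3,P5] Q2=[]
t=15-16: P4@Q0 runs 1, rem=4, I/O yield, promote→Q0. Q0=[P4] Q1=[P1,P2,P3,P5] Q2=[]
t=16-17: P4@Q0 runs 1, rem=3, I/O yield, promote→Q0. Q0=[P4] Q1=[P1,P2,P3,P5] Q2=[]
t=17-18: P4@Q0 runs 1, rem=2, I/O yield, promote→Q0. Q0=[P4] Q1=[P1,P2,P3,P5] Q2=[]
t=18-19: P4@Q0 runs 1, rem=1, I/O yield, promote→Q0. Q0=[P4] Q1=[P1,P2,P3,P5] Q2=[]
t=19-20: P4@Q0 runs 1, rem=0, completes. Q0=[] Q1=[P1,P2,P3,P5] Q2=[]
t=20-22: P1@Q1 runs 2, rem=0, completes. Q0=[] Q1=[P2,P3,P5] Q2=[]
t=22-25: P2@Q1 runs 3, rem=2, I/O yield, promote→Q0. Q0=[P2] Q1=[P3,P5] Q2=[]
t=25-27: P2@Q0 runs 2, rem=0, completes. Q0=[] Q1=[P3,P5] Q2=[]
t=27-30: P3@Q1 runs 3, rem=10, I/O yield, promote→Q0. Q0=[P3] Q1=[P5] Q2=[]
t=30-32: P3@Q0 runs 2, rem=8, quantum used, demote→Q1. Q0=[] Q1=[P5,P3] Q2=[]
t=32-37: P5@Q1 runs 5, rem=6, quantum used, demote→Q2. Q0=[] Q1=[P3] Q2=[P5]
t=37-40: P3@Q1 runs 3, rem=5, I/O yield, promote→Q0. Q0=[P3] Q1=[] Q2=[P5]
t=40-42: P3@Q0 runs 2, rem=3, quantum used, demote→Q1. Q0=[] Q1=[P3] Q2=[P5]
t=42-45: P3@Q1 runs 3, rem=0, completes. Q0=[] Q1=[] Q2=[P5]
t=45-51: P5@Q2 runs 6, rem=0, completes. Q0=[] Q1=[] Q2=[]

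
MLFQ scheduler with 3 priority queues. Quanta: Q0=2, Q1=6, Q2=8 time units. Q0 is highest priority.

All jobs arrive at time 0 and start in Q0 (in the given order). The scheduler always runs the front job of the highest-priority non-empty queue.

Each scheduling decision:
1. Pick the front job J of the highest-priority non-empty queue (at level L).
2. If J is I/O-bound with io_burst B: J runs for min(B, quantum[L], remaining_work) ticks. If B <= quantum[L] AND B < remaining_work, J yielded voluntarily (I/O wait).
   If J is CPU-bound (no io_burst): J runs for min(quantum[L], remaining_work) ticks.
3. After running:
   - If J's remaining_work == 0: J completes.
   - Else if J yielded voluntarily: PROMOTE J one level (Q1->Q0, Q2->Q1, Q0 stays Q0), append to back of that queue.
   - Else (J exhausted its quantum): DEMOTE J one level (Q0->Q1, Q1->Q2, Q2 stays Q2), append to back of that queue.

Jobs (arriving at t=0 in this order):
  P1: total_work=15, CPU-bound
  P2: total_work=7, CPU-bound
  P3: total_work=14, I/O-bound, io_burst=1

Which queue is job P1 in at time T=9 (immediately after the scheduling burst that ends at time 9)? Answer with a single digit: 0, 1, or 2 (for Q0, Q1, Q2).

t=0-2: P1@Q0 runs 2, rem=13, quantum used, demote→Q1. Q0=[P2,P3] Q1=[P1] Q2=[]
t=2-4: P2@Q0 runs 2, rem=5, quantum used, demote→Q1. Q0=[P3] Q1=[P1,P2] Q2=[]
t=4-5: P3@Q0 runs 1, rem=13, I/O yield, promote→Q0. Q0=[P3] Q1=[P1,P2] Q2=[]
t=5-6: P3@Q0 runs 1, rem=12, I/O yield, promote→Q0. Q0=[P3] Q1=[P1,P2] Q2=[]
t=6-7: P3@Q0 runs 1, rem=11, I/O yield, promote→Q0. Q0=[P3] Q1=[P1,P2] Q2=[]
t=7-8: P3@Q0 runs 1, rem=10, I/O yield, promote→Q0. Q0=[P3] Q1=[P1,P2] Q2=[]
t=8-9: P3@Q0 runs 1, rem=9, I/O yield, promote→Q0. Q0=[P3] Q1=[P1,P2] Q2=[]
t=9-10: P3@Q0 runs 1, rem=8, I/O yield, promote→Q0. Q0=[P3] Q1=[P1,P2] Q2=[]
t=10-11: P3@Q0 runs 1, rem=7, I/O yield, promote→Q0. Q0=[P3] Q1=[P1,P2] Q2=[]
t=11-12: P3@Q0 runs 1, rem=6, I/O yield, promote→Q0. Q0=[P3] Q1=[P1,P2] Q2=[]
t=12-13: P3@Q0 runs 1, rem=5, I/O yield, promote→Q0. Q0=[P3] Q1=[P1,P2] Q2=[]
t=13-14: P3@Q0 runs 1, rem=4, I/O yield, promote→Q0. Q0=[P3] Q1=[P1,P2] Q2=[]
t=14-15: P3@Q0 runs 1, rem=3, I/O yield, promote→Q0. Q0=[P3] Q1=[P1,P2] Q2=[]
t=15-16: P3@Q0 runs 1, rem=2, I/O yield, promote→Q0. Q0=[P3] Q1=[P1,P2] Q2=[]
t=16-17: P3@Q0 runs 1, rem=1, I/O yield, promote→Q0. Q0=[P3] Q1=[P1,P2] Q2=[]
t=17-18: P3@Q0 runs 1, rem=0, completes. Q0=[] Q1=[P1,P2] Q2=[]
t=18-24: P1@Q1 runs 6, rem=7, quantum used, demote→Q2. Q0=[] Q1=[P2] Q2=[P1]
t=24-29: P2@Q1 runs 5, rem=0, completes. Q0=[] Q1=[] Q2=[P1]
t=29-36: P1@Q2 runs 7, rem=0, completes. Q0=[] Q1=[] Q2=[]

Answer: 1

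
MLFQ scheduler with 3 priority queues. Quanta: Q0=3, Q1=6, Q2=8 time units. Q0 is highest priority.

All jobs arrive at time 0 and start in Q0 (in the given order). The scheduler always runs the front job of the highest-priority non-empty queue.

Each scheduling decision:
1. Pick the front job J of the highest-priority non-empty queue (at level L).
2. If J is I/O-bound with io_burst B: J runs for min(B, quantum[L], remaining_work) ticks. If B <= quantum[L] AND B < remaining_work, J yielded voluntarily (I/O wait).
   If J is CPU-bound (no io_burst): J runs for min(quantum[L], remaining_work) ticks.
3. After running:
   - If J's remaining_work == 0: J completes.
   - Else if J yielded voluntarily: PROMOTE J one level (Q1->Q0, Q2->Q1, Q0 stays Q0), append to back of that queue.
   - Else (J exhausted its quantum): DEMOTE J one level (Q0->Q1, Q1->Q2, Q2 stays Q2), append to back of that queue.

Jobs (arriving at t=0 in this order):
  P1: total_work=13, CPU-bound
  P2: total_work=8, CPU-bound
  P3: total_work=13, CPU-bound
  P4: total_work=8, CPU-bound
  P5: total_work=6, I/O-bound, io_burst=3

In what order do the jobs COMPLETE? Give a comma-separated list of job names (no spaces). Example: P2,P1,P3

t=0-3: P1@Q0 runs 3, rem=10, quantum used, demote→Q1. Q0=[P2,P3,P4,P5] Q1=[P1] Q2=[]
t=3-6: P2@Q0 runs 3, rem=5, quantum used, demote→Q1. Q0=[P3,P4,P5] Q1=[P1,P2] Q2=[]
t=6-9: P3@Q0 runs 3, rem=10, quantum used, demote→Q1. Q0=[P4,P5] Q1=[P1,P2,P3] Q2=[]
t=9-12: P4@Q0 runs 3, rem=5, quantum used, demote→Q1. Q0=[P5] Q1=[P1,P2,P3,P4] Q2=[]
t=12-15: P5@Q0 runs 3, rem=3, I/O yield, promote→Q0. Q0=[P5] Q1=[P1,P2,P3,P4] Q2=[]
t=15-18: P5@Q0 runs 3, rem=0, completes. Q0=[] Q1=[P1,P2,P3,P4] Q2=[]
t=18-24: P1@Q1 runs 6, rem=4, quantum used, demote→Q2. Q0=[] Q1=[P2,P3,P4] Q2=[P1]
t=24-29: P2@Q1 runs 5, rem=0, completes. Q0=[] Q1=[P3,P4] Q2=[P1]
t=29-35: P3@Q1 runs 6, rem=4, quantum used, demote→Q2. Q0=[] Q1=[P4] Q2=[P1,P3]
t=35-40: P4@Q1 runs 5, rem=0, completes. Q0=[] Q1=[] Q2=[P1,P3]
t=40-44: P1@Q2 runs 4, rem=0, completes. Q0=[] Q1=[] Q2=[P3]
t=44-48: P3@Q2 runs 4, rem=0, completes. Q0=[] Q1=[] Q2=[]

Answer: P5,P2,P4,P1,P3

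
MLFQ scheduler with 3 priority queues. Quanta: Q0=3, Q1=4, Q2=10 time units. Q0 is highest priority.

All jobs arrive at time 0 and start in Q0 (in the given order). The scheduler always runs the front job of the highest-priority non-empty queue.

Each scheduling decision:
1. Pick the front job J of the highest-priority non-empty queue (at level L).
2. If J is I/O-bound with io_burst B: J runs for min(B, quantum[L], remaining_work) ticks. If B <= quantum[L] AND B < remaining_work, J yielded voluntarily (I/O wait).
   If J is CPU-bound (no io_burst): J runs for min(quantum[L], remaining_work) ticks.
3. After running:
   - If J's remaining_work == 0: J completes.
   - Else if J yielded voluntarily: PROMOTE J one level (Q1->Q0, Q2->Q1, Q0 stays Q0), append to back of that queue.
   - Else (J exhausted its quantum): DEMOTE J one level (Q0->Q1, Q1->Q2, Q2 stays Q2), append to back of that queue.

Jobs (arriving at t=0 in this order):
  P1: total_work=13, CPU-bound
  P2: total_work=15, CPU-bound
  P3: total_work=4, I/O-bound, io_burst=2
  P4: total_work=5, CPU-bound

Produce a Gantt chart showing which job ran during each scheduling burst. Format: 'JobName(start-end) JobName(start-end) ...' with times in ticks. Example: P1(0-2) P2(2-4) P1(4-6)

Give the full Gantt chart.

Answer: P1(0-3) P2(3-6) P3(6-8) P4(8-11) P3(11-13) P1(13-17) P2(17-21) P4(21-23) P1(23-29) P2(29-37)

Derivation:
t=0-3: P1@Q0 runs 3, rem=10, quantum used, demote→Q1. Q0=[P2,P3,P4] Q1=[P1] Q2=[]
t=3-6: P2@Q0 runs 3, rem=12, quantum used, demote→Q1. Q0=[P3,P4] Q1=[P1,P2] Q2=[]
t=6-8: P3@Q0 runs 2, rem=2, I/O yield, promote→Q0. Q0=[P4,P3] Q1=[P1,P2] Q2=[]
t=8-11: P4@Q0 runs 3, rem=2, quantum used, demote→Q1. Q0=[P3] Q1=[P1,P2,P4] Q2=[]
t=11-13: P3@Q0 runs 2, rem=0, completes. Q0=[] Q1=[P1,P2,P4] Q2=[]
t=13-17: P1@Q1 runs 4, rem=6, quantum used, demote→Q2. Q0=[] Q1=[P2,P4] Q2=[P1]
t=17-21: P2@Q1 runs 4, rem=8, quantum used, demote→Q2. Q0=[] Q1=[P4] Q2=[P1,P2]
t=21-23: P4@Q1 runs 2, rem=0, completes. Q0=[] Q1=[] Q2=[P1,P2]
t=23-29: P1@Q2 runs 6, rem=0, completes. Q0=[] Q1=[] Q2=[P2]
t=29-37: P2@Q2 runs 8, rem=0, completes. Q0=[] Q1=[] Q2=[]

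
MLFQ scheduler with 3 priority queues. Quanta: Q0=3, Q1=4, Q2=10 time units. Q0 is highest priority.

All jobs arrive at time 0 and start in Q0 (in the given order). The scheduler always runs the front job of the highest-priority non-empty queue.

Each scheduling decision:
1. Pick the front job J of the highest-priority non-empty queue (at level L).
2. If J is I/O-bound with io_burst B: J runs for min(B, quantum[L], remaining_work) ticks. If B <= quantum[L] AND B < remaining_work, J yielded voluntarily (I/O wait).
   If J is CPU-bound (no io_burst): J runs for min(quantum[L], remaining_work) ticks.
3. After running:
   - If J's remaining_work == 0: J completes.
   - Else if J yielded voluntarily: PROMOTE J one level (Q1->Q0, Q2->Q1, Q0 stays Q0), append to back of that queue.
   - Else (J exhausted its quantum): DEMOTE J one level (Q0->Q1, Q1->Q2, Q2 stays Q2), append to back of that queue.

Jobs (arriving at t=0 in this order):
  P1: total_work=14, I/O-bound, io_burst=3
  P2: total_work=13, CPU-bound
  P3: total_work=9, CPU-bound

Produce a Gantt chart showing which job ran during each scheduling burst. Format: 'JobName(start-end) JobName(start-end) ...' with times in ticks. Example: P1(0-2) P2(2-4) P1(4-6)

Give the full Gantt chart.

t=0-3: P1@Q0 runs 3, rem=11, I/O yield, promote→Q0. Q0=[P2,P3,P1] Q1=[] Q2=[]
t=3-6: P2@Q0 runs 3, rem=10, quantum used, demote→Q1. Q0=[P3,P1] Q1=[P2] Q2=[]
t=6-9: P3@Q0 runs 3, rem=6, quantum used, demote→Q1. Q0=[P1] Q1=[P2,P3] Q2=[]
t=9-12: P1@Q0 runs 3, rem=8, I/O yield, promote→Q0. Q0=[P1] Q1=[P2,P3] Q2=[]
t=12-15: P1@Q0 runs 3, rem=5, I/O yield, promote→Q0. Q0=[P1] Q1=[P2,P3] Q2=[]
t=15-18: P1@Q0 runs 3, rem=2, I/O yield, promote→Q0. Q0=[P1] Q1=[P2,P3] Q2=[]
t=18-20: P1@Q0 runs 2, rem=0, completes. Q0=[] Q1=[P2,P3] Q2=[]
t=20-24: P2@Q1 runs 4, rem=6, quantum used, demote→Q2. Q0=[] Q1=[P3] Q2=[P2]
t=24-28: P3@Q1 runs 4, rem=2, quantum used, demote→Q2. Q0=[] Q1=[] Q2=[P2,P3]
t=28-34: P2@Q2 runs 6, rem=0, completes. Q0=[] Q1=[] Q2=[P3]
t=34-36: P3@Q2 runs 2, rem=0, completes. Q0=[] Q1=[] Q2=[]

Answer: P1(0-3) P2(3-6) P3(6-9) P1(9-12) P1(12-15) P1(15-18) P1(18-20) P2(20-24) P3(24-28) P2(28-34) P3(34-36)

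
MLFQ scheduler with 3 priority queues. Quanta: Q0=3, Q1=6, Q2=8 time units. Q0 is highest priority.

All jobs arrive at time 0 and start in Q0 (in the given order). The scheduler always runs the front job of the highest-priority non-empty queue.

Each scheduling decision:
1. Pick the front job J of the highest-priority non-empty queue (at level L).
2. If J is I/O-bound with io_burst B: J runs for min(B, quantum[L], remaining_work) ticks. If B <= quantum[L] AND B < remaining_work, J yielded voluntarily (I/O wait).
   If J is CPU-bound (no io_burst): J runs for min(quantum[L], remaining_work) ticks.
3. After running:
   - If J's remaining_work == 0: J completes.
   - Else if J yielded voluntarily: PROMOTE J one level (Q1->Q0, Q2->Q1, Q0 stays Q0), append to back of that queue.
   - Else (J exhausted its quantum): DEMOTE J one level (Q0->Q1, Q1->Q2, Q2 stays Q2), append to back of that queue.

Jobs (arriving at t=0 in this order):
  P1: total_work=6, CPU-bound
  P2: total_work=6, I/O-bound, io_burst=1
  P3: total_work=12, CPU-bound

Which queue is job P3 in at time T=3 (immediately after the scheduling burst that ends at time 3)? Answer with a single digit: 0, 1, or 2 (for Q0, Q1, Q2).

t=0-3: P1@Q0 runs 3, rem=3, quantum used, demote→Q1. Q0=[P2,P3] Q1=[P1] Q2=[]
t=3-4: P2@Q0 runs 1, rem=5, I/O yield, promote→Q0. Q0=[P3,P2] Q1=[P1] Q2=[]
t=4-7: P3@Q0 runs 3, rem=9, quantum used, demote→Q1. Q0=[P2] Q1=[P1,P3] Q2=[]
t=7-8: P2@Q0 runs 1, rem=4, I/O yield, promote→Q0. Q0=[P2] Q1=[P1,P3] Q2=[]
t=8-9: P2@Q0 runs 1, rem=3, I/O yield, promote→Q0. Q0=[P2] Q1=[P1,P3] Q2=[]
t=9-10: P2@Q0 runs 1, rem=2, I/O yield, promote→Q0. Q0=[P2] Q1=[P1,P3] Q2=[]
t=10-11: P2@Q0 runs 1, rem=1, I/O yield, promote→Q0. Q0=[P2] Q1=[P1,P3] Q2=[]
t=11-12: P2@Q0 runs 1, rem=0, completes. Q0=[] Q1=[P1,P3] Q2=[]
t=12-15: P1@Q1 runs 3, rem=0, completes. Q0=[] Q1=[P3] Q2=[]
t=15-21: P3@Q1 runs 6, rem=3, quantum used, demote→Q2. Q0=[] Q1=[] Q2=[P3]
t=21-24: P3@Q2 runs 3, rem=0, completes. Q0=[] Q1=[] Q2=[]

Answer: 0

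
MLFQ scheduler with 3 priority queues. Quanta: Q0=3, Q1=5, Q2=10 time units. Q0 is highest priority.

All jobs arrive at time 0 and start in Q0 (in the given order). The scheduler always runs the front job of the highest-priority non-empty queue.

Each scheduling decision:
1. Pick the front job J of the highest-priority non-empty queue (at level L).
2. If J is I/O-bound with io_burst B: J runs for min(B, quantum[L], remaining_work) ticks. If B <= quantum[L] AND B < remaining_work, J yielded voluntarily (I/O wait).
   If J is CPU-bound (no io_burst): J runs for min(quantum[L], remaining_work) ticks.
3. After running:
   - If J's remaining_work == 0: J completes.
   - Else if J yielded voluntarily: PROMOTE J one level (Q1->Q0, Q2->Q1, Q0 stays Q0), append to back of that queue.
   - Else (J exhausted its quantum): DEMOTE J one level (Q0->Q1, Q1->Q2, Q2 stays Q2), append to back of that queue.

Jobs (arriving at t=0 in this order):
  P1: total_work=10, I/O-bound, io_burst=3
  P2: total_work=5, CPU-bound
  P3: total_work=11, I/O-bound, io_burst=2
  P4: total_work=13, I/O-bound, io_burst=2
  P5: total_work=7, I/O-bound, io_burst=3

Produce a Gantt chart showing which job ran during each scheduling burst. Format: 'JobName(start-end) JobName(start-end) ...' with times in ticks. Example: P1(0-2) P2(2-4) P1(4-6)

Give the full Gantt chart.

Answer: P1(0-3) P2(3-6) P3(6-8) P4(8-10) P5(10-13) P1(13-16) P3(16-18) P4(18-20) P5(20-23) P1(23-26) P3(26-28) P4(28-30) P5(30-31) P1(31-32) P3(32-34) P4(34-36) P3(36-38) P4(38-40) P3(40-41) P4(41-43) P4(43-44) P2(44-46)

Derivation:
t=0-3: P1@Q0 runs 3, rem=7, I/O yield, promote→Q0. Q0=[P2,P3,P4,P5,P1] Q1=[] Q2=[]
t=3-6: P2@Q0 runs 3, rem=2, quantum used, demote→Q1. Q0=[P3,P4,P5,P1] Q1=[P2] Q2=[]
t=6-8: P3@Q0 runs 2, rem=9, I/O yield, promote→Q0. Q0=[P4,P5,P1,P3] Q1=[P2] Q2=[]
t=8-10: P4@Q0 runs 2, rem=11, I/O yield, promote→Q0. Q0=[P5,P1,P3,P4] Q1=[P2] Q2=[]
t=10-13: P5@Q0 runs 3, rem=4, I/O yield, promote→Q0. Q0=[P1,P3,P4,P5] Q1=[P2] Q2=[]
t=13-16: P1@Q0 runs 3, rem=4, I/O yield, promote→Q0. Q0=[P3,P4,P5,P1] Q1=[P2] Q2=[]
t=16-18: P3@Q0 runs 2, rem=7, I/O yield, promote→Q0. Q0=[P4,P5,P1,P3] Q1=[P2] Q2=[]
t=18-20: P4@Q0 runs 2, rem=9, I/O yield, promote→Q0. Q0=[P5,P1,P3,P4] Q1=[P2] Q2=[]
t=20-23: P5@Q0 runs 3, rem=1, I/O yield, promote→Q0. Q0=[P1,P3,P4,P5] Q1=[P2] Q2=[]
t=23-26: P1@Q0 runs 3, rem=1, I/O yield, promote→Q0. Q0=[P3,P4,P5,P1] Q1=[P2] Q2=[]
t=26-28: P3@Q0 runs 2, rem=5, I/O yield, promote→Q0. Q0=[P4,P5,P1,P3] Q1=[P2] Q2=[]
t=28-30: P4@Q0 runs 2, rem=7, I/O yield, promote→Q0. Q0=[P5,P1,P3,P4] Q1=[P2] Q2=[]
t=30-31: P5@Q0 runs 1, rem=0, completes. Q0=[P1,P3,P4] Q1=[P2] Q2=[]
t=31-32: P1@Q0 runs 1, rem=0, completes. Q0=[P3,P4] Q1=[P2] Q2=[]
t=32-34: P3@Q0 runs 2, rem=3, I/O yield, promote→Q0. Q0=[P4,P3] Q1=[P2] Q2=[]
t=34-36: P4@Q0 runs 2, rem=5, I/O yield, promote→Q0. Q0=[P3,P4] Q1=[P2] Q2=[]
t=36-38: P3@Q0 runs 2, rem=1, I/O yield, promote→Q0. Q0=[P4,P3] Q1=[P2] Q2=[]
t=38-40: P4@Q0 runs 2, rem=3, I/O yield, promote→Q0. Q0=[P3,P4] Q1=[P2] Q2=[]
t=40-41: P3@Q0 runs 1, rem=0, completes. Q0=[P4] Q1=[P2] Q2=[]
t=41-43: P4@Q0 runs 2, rem=1, I/O yield, promote→Q0. Q0=[P4] Q1=[P2] Q2=[]
t=43-44: P4@Q0 runs 1, rem=0, completes. Q0=[] Q1=[P2] Q2=[]
t=44-46: P2@Q1 runs 2, rem=0, completes. Q0=[] Q1=[] Q2=[]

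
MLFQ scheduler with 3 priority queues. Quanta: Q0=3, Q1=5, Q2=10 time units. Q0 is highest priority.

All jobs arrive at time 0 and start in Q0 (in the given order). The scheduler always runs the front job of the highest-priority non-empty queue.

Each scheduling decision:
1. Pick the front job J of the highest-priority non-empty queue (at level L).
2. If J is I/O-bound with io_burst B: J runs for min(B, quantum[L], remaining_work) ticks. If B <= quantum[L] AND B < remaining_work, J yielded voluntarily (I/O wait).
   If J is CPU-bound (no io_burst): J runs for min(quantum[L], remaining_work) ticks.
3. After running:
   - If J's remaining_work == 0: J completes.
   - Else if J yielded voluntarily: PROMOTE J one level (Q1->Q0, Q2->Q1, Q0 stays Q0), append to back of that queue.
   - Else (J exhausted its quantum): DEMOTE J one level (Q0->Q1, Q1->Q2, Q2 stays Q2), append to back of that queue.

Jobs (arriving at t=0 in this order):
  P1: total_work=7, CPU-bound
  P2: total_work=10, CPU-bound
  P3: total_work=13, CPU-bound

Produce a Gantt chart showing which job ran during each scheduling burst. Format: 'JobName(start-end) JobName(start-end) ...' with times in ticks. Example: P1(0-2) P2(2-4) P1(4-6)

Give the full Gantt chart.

Answer: P1(0-3) P2(3-6) P3(6-9) P1(9-13) P2(13-18) P3(18-23) P2(23-25) P3(25-30)

Derivation:
t=0-3: P1@Q0 runs 3, rem=4, quantum used, demote→Q1. Q0=[P2,P3] Q1=[P1] Q2=[]
t=3-6: P2@Q0 runs 3, rem=7, quantum used, demote→Q1. Q0=[P3] Q1=[P1,P2] Q2=[]
t=6-9: P3@Q0 runs 3, rem=10, quantum used, demote→Q1. Q0=[] Q1=[P1,P2,P3] Q2=[]
t=9-13: P1@Q1 runs 4, rem=0, completes. Q0=[] Q1=[P2,P3] Q2=[]
t=13-18: P2@Q1 runs 5, rem=2, quantum used, demote→Q2. Q0=[] Q1=[P3] Q2=[P2]
t=18-23: P3@Q1 runs 5, rem=5, quantum used, demote→Q2. Q0=[] Q1=[] Q2=[P2,P3]
t=23-25: P2@Q2 runs 2, rem=0, completes. Q0=[] Q1=[] Q2=[P3]
t=25-30: P3@Q2 runs 5, rem=0, completes. Q0=[] Q1=[] Q2=[]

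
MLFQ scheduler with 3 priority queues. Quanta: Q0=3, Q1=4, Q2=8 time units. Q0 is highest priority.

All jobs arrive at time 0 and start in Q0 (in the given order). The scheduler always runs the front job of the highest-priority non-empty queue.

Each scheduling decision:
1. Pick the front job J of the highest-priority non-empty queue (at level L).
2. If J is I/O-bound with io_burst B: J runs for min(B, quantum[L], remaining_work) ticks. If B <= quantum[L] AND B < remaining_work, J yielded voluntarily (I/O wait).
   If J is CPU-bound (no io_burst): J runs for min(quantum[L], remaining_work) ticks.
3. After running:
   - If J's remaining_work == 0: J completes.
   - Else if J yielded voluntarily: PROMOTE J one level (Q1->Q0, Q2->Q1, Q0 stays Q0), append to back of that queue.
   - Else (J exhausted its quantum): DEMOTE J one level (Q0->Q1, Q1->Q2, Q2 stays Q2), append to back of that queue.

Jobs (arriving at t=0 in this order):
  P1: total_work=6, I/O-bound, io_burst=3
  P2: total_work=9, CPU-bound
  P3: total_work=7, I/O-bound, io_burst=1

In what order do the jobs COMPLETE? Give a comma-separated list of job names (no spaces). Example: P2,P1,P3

t=0-3: P1@Q0 runs 3, rem=3, I/O yield, promote→Q0. Q0=[P2,P3,P1] Q1=[] Q2=[]
t=3-6: P2@Q0 runs 3, rem=6, quantum used, demote→Q1. Q0=[P3,P1] Q1=[P2] Q2=[]
t=6-7: P3@Q0 runs 1, rem=6, I/O yield, promote→Q0. Q0=[P1,P3] Q1=[P2] Q2=[]
t=7-10: P1@Q0 runs 3, rem=0, completes. Q0=[P3] Q1=[P2] Q2=[]
t=10-11: P3@Q0 runs 1, rem=5, I/O yield, promote→Q0. Q0=[P3] Q1=[P2] Q2=[]
t=11-12: P3@Q0 runs 1, rem=4, I/O yield, promote→Q0. Q0=[P3] Q1=[P2] Q2=[]
t=12-13: P3@Q0 runs 1, rem=3, I/O yield, promote→Q0. Q0=[P3] Q1=[P2] Q2=[]
t=13-14: P3@Q0 runs 1, rem=2, I/O yield, promote→Q0. Q0=[P3] Q1=[P2] Q2=[]
t=14-15: P3@Q0 runs 1, rem=1, I/O yield, promote→Q0. Q0=[P3] Q1=[P2] Q2=[]
t=15-16: P3@Q0 runs 1, rem=0, completes. Q0=[] Q1=[P2] Q2=[]
t=16-20: P2@Q1 runs 4, rem=2, quantum used, demote→Q2. Q0=[] Q1=[] Q2=[P2]
t=20-22: P2@Q2 runs 2, rem=0, completes. Q0=[] Q1=[] Q2=[]

Answer: P1,P3,P2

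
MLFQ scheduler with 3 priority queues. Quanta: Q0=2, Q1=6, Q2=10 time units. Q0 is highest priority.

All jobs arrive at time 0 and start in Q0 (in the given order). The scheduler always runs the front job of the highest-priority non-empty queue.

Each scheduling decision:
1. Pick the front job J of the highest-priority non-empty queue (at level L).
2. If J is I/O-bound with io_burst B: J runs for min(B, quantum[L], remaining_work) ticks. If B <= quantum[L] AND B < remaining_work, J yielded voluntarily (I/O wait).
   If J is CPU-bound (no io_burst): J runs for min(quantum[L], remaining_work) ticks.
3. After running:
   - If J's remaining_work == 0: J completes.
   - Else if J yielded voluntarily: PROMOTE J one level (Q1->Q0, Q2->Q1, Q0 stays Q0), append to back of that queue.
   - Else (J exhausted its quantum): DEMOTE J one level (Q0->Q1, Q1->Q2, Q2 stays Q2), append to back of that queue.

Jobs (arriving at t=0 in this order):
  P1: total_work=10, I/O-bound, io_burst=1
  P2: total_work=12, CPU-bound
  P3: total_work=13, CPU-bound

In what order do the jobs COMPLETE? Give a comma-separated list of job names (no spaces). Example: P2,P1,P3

Answer: P1,P2,P3

Derivation:
t=0-1: P1@Q0 runs 1, rem=9, I/O yield, promote→Q0. Q0=[P2,P3,P1] Q1=[] Q2=[]
t=1-3: P2@Q0 runs 2, rem=10, quantum used, demote→Q1. Q0=[P3,P1] Q1=[P2] Q2=[]
t=3-5: P3@Q0 runs 2, rem=11, quantum used, demote→Q1. Q0=[P1] Q1=[P2,P3] Q2=[]
t=5-6: P1@Q0 runs 1, rem=8, I/O yield, promote→Q0. Q0=[P1] Q1=[P2,P3] Q2=[]
t=6-7: P1@Q0 runs 1, rem=7, I/O yield, promote→Q0. Q0=[P1] Q1=[P2,P3] Q2=[]
t=7-8: P1@Q0 runs 1, rem=6, I/O yield, promote→Q0. Q0=[P1] Q1=[P2,P3] Q2=[]
t=8-9: P1@Q0 runs 1, rem=5, I/O yield, promote→Q0. Q0=[P1] Q1=[P2,P3] Q2=[]
t=9-10: P1@Q0 runs 1, rem=4, I/O yield, promote→Q0. Q0=[P1] Q1=[P2,P3] Q2=[]
t=10-11: P1@Q0 runs 1, rem=3, I/O yield, promote→Q0. Q0=[P1] Q1=[P2,P3] Q2=[]
t=11-12: P1@Q0 runs 1, rem=2, I/O yield, promote→Q0. Q0=[P1] Q1=[P2,P3] Q2=[]
t=12-13: P1@Q0 runs 1, rem=1, I/O yield, promote→Q0. Q0=[P1] Q1=[P2,P3] Q2=[]
t=13-14: P1@Q0 runs 1, rem=0, completes. Q0=[] Q1=[P2,P3] Q2=[]
t=14-20: P2@Q1 runs 6, rem=4, quantum used, demote→Q2. Q0=[] Q1=[P3] Q2=[P2]
t=20-26: P3@Q1 runs 6, rem=5, quantum used, demote→Q2. Q0=[] Q1=[] Q2=[P2,P3]
t=26-30: P2@Q2 runs 4, rem=0, completes. Q0=[] Q1=[] Q2=[P3]
t=30-35: P3@Q2 runs 5, rem=0, completes. Q0=[] Q1=[] Q2=[]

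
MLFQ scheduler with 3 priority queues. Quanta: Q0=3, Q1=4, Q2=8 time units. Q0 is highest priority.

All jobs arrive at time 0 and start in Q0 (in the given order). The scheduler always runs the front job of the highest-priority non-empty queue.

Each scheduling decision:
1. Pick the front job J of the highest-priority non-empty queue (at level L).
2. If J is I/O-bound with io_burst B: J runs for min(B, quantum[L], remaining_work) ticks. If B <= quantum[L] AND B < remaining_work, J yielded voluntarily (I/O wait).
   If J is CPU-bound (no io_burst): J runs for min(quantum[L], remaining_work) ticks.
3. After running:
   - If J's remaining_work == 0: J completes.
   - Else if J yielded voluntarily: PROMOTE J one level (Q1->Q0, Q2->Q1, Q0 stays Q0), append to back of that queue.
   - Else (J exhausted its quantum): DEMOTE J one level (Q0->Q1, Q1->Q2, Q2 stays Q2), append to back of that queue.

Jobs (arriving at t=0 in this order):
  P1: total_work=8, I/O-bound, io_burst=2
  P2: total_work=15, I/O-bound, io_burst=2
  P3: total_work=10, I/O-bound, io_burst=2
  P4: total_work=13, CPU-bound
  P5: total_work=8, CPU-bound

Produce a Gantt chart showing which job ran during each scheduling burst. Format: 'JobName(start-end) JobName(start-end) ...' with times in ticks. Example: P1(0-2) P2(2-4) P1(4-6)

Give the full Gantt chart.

t=0-2: P1@Q0 runs 2, rem=6, I/O yield, promote→Q0. Q0=[P2,P3,P4,P5,P1] Q1=[] Q2=[]
t=2-4: P2@Q0 runs 2, rem=13, I/O yield, promote→Q0. Q0=[P3,P4,P5,P1,P2] Q1=[] Q2=[]
t=4-6: P3@Q0 runs 2, rem=8, I/O yield, promote→Q0. Q0=[P4,P5,P1,P2,P3] Q1=[] Q2=[]
t=6-9: P4@Q0 runs 3, rem=10, quantum used, demote→Q1. Q0=[P5,P1,P2,P3] Q1=[P4] Q2=[]
t=9-12: P5@Q0 runs 3, rem=5, quantum used, demote→Q1. Q0=[P1,P2,P3] Q1=[P4,P5] Q2=[]
t=12-14: P1@Q0 runs 2, rem=4, I/O yield, promote→Q0. Q0=[P2,P3,P1] Q1=[P4,P5] Q2=[]
t=14-16: P2@Q0 runs 2, rem=11, I/O yield, promote→Q0. Q0=[P3,P1,P2] Q1=[P4,P5] Q2=[]
t=16-18: P3@Q0 runs 2, rem=6, I/O yield, promote→Q0. Q0=[P1,P2,P3] Q1=[P4,P5] Q2=[]
t=18-20: P1@Q0 runs 2, rem=2, I/O yield, promote→Q0. Q0=[P2,P3,P1] Q1=[P4,P5] Q2=[]
t=20-22: P2@Q0 runs 2, rem=9, I/O yield, promote→Q0. Q0=[P3,P1,P2] Q1=[P4,P5] Q2=[]
t=22-24: P3@Q0 runs 2, rem=4, I/O yield, promote→Q0. Q0=[P1,P2,P3] Q1=[P4,P5] Q2=[]
t=24-26: P1@Q0 runs 2, rem=0, completes. Q0=[P2,P3] Q1=[P4,P5] Q2=[]
t=26-28: P2@Q0 runs 2, rem=7, I/O yield, promote→Q0. Q0=[P3,P2] Q1=[P4,P5] Q2=[]
t=28-30: P3@Q0 runs 2, rem=2, I/O yield, promote→Q0. Q0=[P2,P3] Q1=[P4,P5] Q2=[]
t=30-32: P2@Q0 runs 2, rem=5, I/O yield, promote→Q0. Q0=[P3,P2] Q1=[P4,P5] Q2=[]
t=32-34: P3@Q0 runs 2, rem=0, completes. Q0=[P2] Q1=[P4,P5] Q2=[]
t=34-36: P2@Q0 runs 2, rem=3, I/O yield, promote→Q0. Q0=[P2] Q1=[P4,P5] Q2=[]
t=36-38: P2@Q0 runs 2, rem=1, I/O yield, promote→Q0. Q0=[P2] Q1=[P4,P5] Q2=[]
t=38-39: P2@Q0 runs 1, rem=0, completes. Q0=[] Q1=[P4,P5] Q2=[]
t=39-43: P4@Q1 runs 4, rem=6, quantum used, demote→Q2. Q0=[] Q1=[P5] Q2=[P4]
t=43-47: P5@Q1 runs 4, rem=1, quantum used, demote→Q2. Q0=[] Q1=[] Q2=[P4,P5]
t=47-53: P4@Q2 runs 6, rem=0, completes. Q0=[] Q1=[] Q2=[P5]
t=53-54: P5@Q2 runs 1, rem=0, completes. Q0=[] Q1=[] Q2=[]

Answer: P1(0-2) P2(2-4) P3(4-6) P4(6-9) P5(9-12) P1(12-14) P2(14-16) P3(16-18) P1(18-20) P2(20-22) P3(22-24) P1(24-26) P2(26-28) P3(28-30) P2(30-32) P3(32-34) P2(34-36) P2(36-38) P2(38-39) P4(39-43) P5(43-47) P4(47-53) P5(53-54)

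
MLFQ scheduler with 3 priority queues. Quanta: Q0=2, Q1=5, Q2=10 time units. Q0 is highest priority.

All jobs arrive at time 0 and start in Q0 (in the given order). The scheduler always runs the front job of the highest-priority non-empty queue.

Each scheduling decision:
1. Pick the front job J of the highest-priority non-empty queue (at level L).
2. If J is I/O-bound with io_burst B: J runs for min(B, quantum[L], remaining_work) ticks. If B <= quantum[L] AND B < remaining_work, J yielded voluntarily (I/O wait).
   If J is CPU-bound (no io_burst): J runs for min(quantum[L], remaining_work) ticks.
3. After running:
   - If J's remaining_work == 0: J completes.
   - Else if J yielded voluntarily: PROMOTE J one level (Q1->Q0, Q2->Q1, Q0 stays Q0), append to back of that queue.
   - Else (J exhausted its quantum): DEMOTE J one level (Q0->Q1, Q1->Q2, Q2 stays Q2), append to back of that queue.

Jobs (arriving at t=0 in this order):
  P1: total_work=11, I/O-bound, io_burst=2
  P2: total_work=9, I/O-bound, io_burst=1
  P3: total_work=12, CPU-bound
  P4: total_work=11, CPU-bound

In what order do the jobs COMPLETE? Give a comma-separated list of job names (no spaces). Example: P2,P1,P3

Answer: P1,P2,P3,P4

Derivation:
t=0-2: P1@Q0 runs 2, rem=9, I/O yield, promote→Q0. Q0=[P2,P3,P4,P1] Q1=[] Q2=[]
t=2-3: P2@Q0 runs 1, rem=8, I/O yield, promote→Q0. Q0=[P3,P4,P1,P2] Q1=[] Q2=[]
t=3-5: P3@Q0 runs 2, rem=10, quantum used, demote→Q1. Q0=[P4,P1,P2] Q1=[P3] Q2=[]
t=5-7: P4@Q0 runs 2, rem=9, quantum used, demote→Q1. Q0=[P1,P2] Q1=[P3,P4] Q2=[]
t=7-9: P1@Q0 runs 2, rem=7, I/O yield, promote→Q0. Q0=[P2,P1] Q1=[P3,P4] Q2=[]
t=9-10: P2@Q0 runs 1, rem=7, I/O yield, promote→Q0. Q0=[P1,P2] Q1=[P3,P4] Q2=[]
t=10-12: P1@Q0 runs 2, rem=5, I/O yield, promote→Q0. Q0=[P2,P1] Q1=[P3,P4] Q2=[]
t=12-13: P2@Q0 runs 1, rem=6, I/O yield, promote→Q0. Q0=[P1,P2] Q1=[P3,P4] Q2=[]
t=13-15: P1@Q0 runs 2, rem=3, I/O yield, promote→Q0. Q0=[P2,P1] Q1=[P3,P4] Q2=[]
t=15-16: P2@Q0 runs 1, rem=5, I/O yield, promote→Q0. Q0=[P1,P2] Q1=[P3,P4] Q2=[]
t=16-18: P1@Q0 runs 2, rem=1, I/O yield, promote→Q0. Q0=[P2,P1] Q1=[P3,P4] Q2=[]
t=18-19: P2@Q0 runs 1, rem=4, I/O yield, promote→Q0. Q0=[P1,P2] Q1=[P3,P4] Q2=[]
t=19-20: P1@Q0 runs 1, rem=0, completes. Q0=[P2] Q1=[P3,P4] Q2=[]
t=20-21: P2@Q0 runs 1, rem=3, I/O yield, promote→Q0. Q0=[P2] Q1=[P3,P4] Q2=[]
t=21-22: P2@Q0 runs 1, rem=2, I/O yield, promote→Q0. Q0=[P2] Q1=[P3,P4] Q2=[]
t=22-23: P2@Q0 runs 1, rem=1, I/O yield, promote→Q0. Q0=[P2] Q1=[P3,P4] Q2=[]
t=23-24: P2@Q0 runs 1, rem=0, completes. Q0=[] Q1=[P3,P4] Q2=[]
t=24-29: P3@Q1 runs 5, rem=5, quantum used, demote→Q2. Q0=[] Q1=[P4] Q2=[P3]
t=29-34: P4@Q1 runs 5, rem=4, quantum used, demote→Q2. Q0=[] Q1=[] Q2=[P3,P4]
t=34-39: P3@Q2 runs 5, rem=0, completes. Q0=[] Q1=[] Q2=[P4]
t=39-43: P4@Q2 runs 4, rem=0, completes. Q0=[] Q1=[] Q2=[]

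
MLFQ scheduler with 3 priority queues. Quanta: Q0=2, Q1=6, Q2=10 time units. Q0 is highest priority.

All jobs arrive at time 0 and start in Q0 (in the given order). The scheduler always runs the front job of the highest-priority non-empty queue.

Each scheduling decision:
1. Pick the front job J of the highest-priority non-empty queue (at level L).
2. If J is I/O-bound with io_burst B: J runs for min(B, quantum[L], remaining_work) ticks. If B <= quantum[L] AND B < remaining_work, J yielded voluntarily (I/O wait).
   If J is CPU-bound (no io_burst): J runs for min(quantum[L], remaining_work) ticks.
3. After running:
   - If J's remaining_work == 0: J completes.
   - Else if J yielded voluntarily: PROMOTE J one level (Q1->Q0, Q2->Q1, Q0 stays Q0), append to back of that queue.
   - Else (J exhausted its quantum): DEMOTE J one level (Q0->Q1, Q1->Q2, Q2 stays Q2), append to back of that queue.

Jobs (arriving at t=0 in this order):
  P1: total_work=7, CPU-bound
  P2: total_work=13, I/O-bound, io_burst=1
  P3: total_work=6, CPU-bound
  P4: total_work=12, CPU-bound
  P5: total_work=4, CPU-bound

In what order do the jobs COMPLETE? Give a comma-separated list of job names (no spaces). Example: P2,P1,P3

Answer: P2,P1,P3,P5,P4

Derivation:
t=0-2: P1@Q0 runs 2, rem=5, quantum used, demote→Q1. Q0=[P2,P3,P4,P5] Q1=[P1] Q2=[]
t=2-3: P2@Q0 runs 1, rem=12, I/O yield, promote→Q0. Q0=[P3,P4,P5,P2] Q1=[P1] Q2=[]
t=3-5: P3@Q0 runs 2, rem=4, quantum used, demote→Q1. Q0=[P4,P5,P2] Q1=[P1,P3] Q2=[]
t=5-7: P4@Q0 runs 2, rem=10, quantum used, demote→Q1. Q0=[P5,P2] Q1=[P1,P3,P4] Q2=[]
t=7-9: P5@Q0 runs 2, rem=2, quantum used, demote→Q1. Q0=[P2] Q1=[P1,P3,P4,P5] Q2=[]
t=9-10: P2@Q0 runs 1, rem=11, I/O yield, promote→Q0. Q0=[P2] Q1=[P1,P3,P4,P5] Q2=[]
t=10-11: P2@Q0 runs 1, rem=10, I/O yield, promote→Q0. Q0=[P2] Q1=[P1,P3,P4,P5] Q2=[]
t=11-12: P2@Q0 runs 1, rem=9, I/O yield, promote→Q0. Q0=[P2] Q1=[P1,P3,P4,P5] Q2=[]
t=12-13: P2@Q0 runs 1, rem=8, I/O yield, promote→Q0. Q0=[P2] Q1=[P1,P3,P4,P5] Q2=[]
t=13-14: P2@Q0 runs 1, rem=7, I/O yield, promote→Q0. Q0=[P2] Q1=[P1,P3,P4,P5] Q2=[]
t=14-15: P2@Q0 runs 1, rem=6, I/O yield, promote→Q0. Q0=[P2] Q1=[P1,P3,P4,P5] Q2=[]
t=15-16: P2@Q0 runs 1, rem=5, I/O yield, promote→Q0. Q0=[P2] Q1=[P1,P3,P4,P5] Q2=[]
t=16-17: P2@Q0 runs 1, rem=4, I/O yield, promote→Q0. Q0=[P2] Q1=[P1,P3,P4,P5] Q2=[]
t=17-18: P2@Q0 runs 1, rem=3, I/O yield, promote→Q0. Q0=[P2] Q1=[P1,P3,P4,P5] Q2=[]
t=18-19: P2@Q0 runs 1, rem=2, I/O yield, promote→Q0. Q0=[P2] Q1=[P1,P3,P4,P5] Q2=[]
t=19-20: P2@Q0 runs 1, rem=1, I/O yield, promote→Q0. Q0=[P2] Q1=[P1,P3,P4,P5] Q2=[]
t=20-21: P2@Q0 runs 1, rem=0, completes. Q0=[] Q1=[P1,P3,P4,P5] Q2=[]
t=21-26: P1@Q1 runs 5, rem=0, completes. Q0=[] Q1=[P3,P4,P5] Q2=[]
t=26-30: P3@Q1 runs 4, rem=0, completes. Q0=[] Q1=[P4,P5] Q2=[]
t=30-36: P4@Q1 runs 6, rem=4, quantum used, demote→Q2. Q0=[] Q1=[P5] Q2=[P4]
t=36-38: P5@Q1 runs 2, rem=0, completes. Q0=[] Q1=[] Q2=[P4]
t=38-42: P4@Q2 runs 4, rem=0, completes. Q0=[] Q1=[] Q2=[]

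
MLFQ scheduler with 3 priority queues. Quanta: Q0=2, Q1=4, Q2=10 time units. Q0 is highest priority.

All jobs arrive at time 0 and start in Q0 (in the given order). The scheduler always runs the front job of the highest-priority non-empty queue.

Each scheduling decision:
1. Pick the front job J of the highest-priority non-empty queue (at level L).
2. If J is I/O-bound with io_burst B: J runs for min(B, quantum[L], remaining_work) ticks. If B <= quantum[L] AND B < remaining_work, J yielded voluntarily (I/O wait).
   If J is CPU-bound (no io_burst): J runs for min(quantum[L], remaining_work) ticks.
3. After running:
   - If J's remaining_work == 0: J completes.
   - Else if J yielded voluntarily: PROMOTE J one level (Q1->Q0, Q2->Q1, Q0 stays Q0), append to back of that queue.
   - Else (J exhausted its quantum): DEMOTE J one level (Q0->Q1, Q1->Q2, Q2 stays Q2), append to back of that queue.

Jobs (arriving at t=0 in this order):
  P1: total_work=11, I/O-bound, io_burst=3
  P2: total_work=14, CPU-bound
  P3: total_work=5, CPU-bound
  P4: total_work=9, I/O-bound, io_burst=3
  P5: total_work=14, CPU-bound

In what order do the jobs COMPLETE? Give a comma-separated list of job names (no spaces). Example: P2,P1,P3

Answer: P3,P1,P4,P2,P5

Derivation:
t=0-2: P1@Q0 runs 2, rem=9, quantum used, demote→Q1. Q0=[P2,P3,P4,P5] Q1=[P1] Q2=[]
t=2-4: P2@Q0 runs 2, rem=12, quantum used, demote→Q1. Q0=[P3,P4,P5] Q1=[P1,P2] Q2=[]
t=4-6: P3@Q0 runs 2, rem=3, quantum used, demote→Q1. Q0=[P4,P5] Q1=[P1,P2,P3] Q2=[]
t=6-8: P4@Q0 runs 2, rem=7, quantum used, demote→Q1. Q0=[P5] Q1=[P1,P2,P3,P4] Q2=[]
t=8-10: P5@Q0 runs 2, rem=12, quantum used, demote→Q1. Q0=[] Q1=[P1,P2,P3,P4,P5] Q2=[]
t=10-13: P1@Q1 runs 3, rem=6, I/O yield, promote→Q0. Q0=[P1] Q1=[P2,P3,P4,P5] Q2=[]
t=13-15: P1@Q0 runs 2, rem=4, quantum used, demote→Q1. Q0=[] Q1=[P2,P3,P4,P5,P1] Q2=[]
t=15-19: P2@Q1 runs 4, rem=8, quantum used, demote→Q2. Q0=[] Q1=[P3,P4,P5,P1] Q2=[P2]
t=19-22: P3@Q1 runs 3, rem=0, completes. Q0=[] Q1=[P4,P5,P1] Q2=[P2]
t=22-25: P4@Q1 runs 3, rem=4, I/O yield, promote→Q0. Q0=[P4] Q1=[P5,P1] Q2=[P2]
t=25-27: P4@Q0 runs 2, rem=2, quantum used, demote→Q1. Q0=[] Q1=[P5,P1,P4] Q2=[P2]
t=27-31: P5@Q1 runs 4, rem=8, quantum used, demote→Q2. Q0=[] Q1=[P1,P4] Q2=[P2,P5]
t=31-34: P1@Q1 runs 3, rem=1, I/O yield, promote→Q0. Q0=[P1] Q1=[P4] Q2=[P2,P5]
t=34-35: P1@Q0 runs 1, rem=0, completes. Q0=[] Q1=[P4] Q2=[P2,P5]
t=35-37: P4@Q1 runs 2, rem=0, completes. Q0=[] Q1=[] Q2=[P2,P5]
t=37-45: P2@Q2 runs 8, rem=0, completes. Q0=[] Q1=[] Q2=[P5]
t=45-53: P5@Q2 runs 8, rem=0, completes. Q0=[] Q1=[] Q2=[]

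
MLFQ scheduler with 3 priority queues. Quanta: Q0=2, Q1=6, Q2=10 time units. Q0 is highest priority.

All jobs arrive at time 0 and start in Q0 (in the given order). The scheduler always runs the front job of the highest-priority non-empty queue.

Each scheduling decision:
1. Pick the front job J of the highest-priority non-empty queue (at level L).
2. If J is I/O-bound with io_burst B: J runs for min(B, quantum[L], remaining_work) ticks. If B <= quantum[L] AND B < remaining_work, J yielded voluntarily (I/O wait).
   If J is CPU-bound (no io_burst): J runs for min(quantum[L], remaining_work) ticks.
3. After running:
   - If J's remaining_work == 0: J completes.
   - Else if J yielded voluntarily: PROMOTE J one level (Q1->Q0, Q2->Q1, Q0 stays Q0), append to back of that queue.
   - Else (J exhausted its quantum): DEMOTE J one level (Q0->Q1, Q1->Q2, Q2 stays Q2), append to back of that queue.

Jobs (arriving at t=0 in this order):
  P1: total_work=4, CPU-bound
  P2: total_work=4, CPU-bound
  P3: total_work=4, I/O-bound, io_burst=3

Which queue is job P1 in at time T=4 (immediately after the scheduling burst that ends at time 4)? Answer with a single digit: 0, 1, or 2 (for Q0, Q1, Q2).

Answer: 1

Derivation:
t=0-2: P1@Q0 runs 2, rem=2, quantum used, demote→Q1. Q0=[P2,P3] Q1=[P1] Q2=[]
t=2-4: P2@Q0 runs 2, rem=2, quantum used, demote→Q1. Q0=[P3] Q1=[P1,P2] Q2=[]
t=4-6: P3@Q0 runs 2, rem=2, quantum used, demote→Q1. Q0=[] Q1=[P1,P2,P3] Q2=[]
t=6-8: P1@Q1 runs 2, rem=0, completes. Q0=[] Q1=[P2,P3] Q2=[]
t=8-10: P2@Q1 runs 2, rem=0, completes. Q0=[] Q1=[P3] Q2=[]
t=10-12: P3@Q1 runs 2, rem=0, completes. Q0=[] Q1=[] Q2=[]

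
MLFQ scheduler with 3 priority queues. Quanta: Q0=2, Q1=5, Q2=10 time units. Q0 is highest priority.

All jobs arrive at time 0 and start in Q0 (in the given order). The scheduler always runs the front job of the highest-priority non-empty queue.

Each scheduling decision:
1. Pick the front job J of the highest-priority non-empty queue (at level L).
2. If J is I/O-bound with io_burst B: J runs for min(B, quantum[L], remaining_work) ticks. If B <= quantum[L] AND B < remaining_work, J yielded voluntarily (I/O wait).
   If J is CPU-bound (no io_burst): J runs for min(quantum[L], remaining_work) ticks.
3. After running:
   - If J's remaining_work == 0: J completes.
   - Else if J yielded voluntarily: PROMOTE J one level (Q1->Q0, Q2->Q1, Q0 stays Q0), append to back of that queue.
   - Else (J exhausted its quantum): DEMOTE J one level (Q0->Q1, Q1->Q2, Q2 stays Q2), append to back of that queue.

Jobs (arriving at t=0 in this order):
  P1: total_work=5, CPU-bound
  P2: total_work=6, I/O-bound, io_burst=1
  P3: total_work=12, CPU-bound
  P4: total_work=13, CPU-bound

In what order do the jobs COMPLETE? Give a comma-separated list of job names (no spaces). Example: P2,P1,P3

t=0-2: P1@Q0 runs 2, rem=3, quantum used, demote→Q1. Q0=[P2,P3,P4] Q1=[P1] Q2=[]
t=2-3: P2@Q0 runs 1, rem=5, I/O yield, promote→Q0. Q0=[P3,P4,P2] Q1=[P1] Q2=[]
t=3-5: P3@Q0 runs 2, rem=10, quantum used, demote→Q1. Q0=[P4,P2] Q1=[P1,P3] Q2=[]
t=5-7: P4@Q0 runs 2, rem=11, quantum used, demote→Q1. Q0=[P2] Q1=[P1,P3,P4] Q2=[]
t=7-8: P2@Q0 runs 1, rem=4, I/O yield, promote→Q0. Q0=[P2] Q1=[P1,P3,P4] Q2=[]
t=8-9: P2@Q0 runs 1, rem=3, I/O yield, promote→Q0. Q0=[P2] Q1=[P1,P3,P4] Q2=[]
t=9-10: P2@Q0 runs 1, rem=2, I/O yield, promote→Q0. Q0=[P2] Q1=[P1,P3,P4] Q2=[]
t=10-11: P2@Q0 runs 1, rem=1, I/O yield, promote→Q0. Q0=[P2] Q1=[P1,P3,P4] Q2=[]
t=11-12: P2@Q0 runs 1, rem=0, completes. Q0=[] Q1=[P1,P3,P4] Q2=[]
t=12-15: P1@Q1 runs 3, rem=0, completes. Q0=[] Q1=[P3,P4] Q2=[]
t=15-20: P3@Q1 runs 5, rem=5, quantum used, demote→Q2. Q0=[] Q1=[P4] Q2=[P3]
t=20-25: P4@Q1 runs 5, rem=6, quantum used, demote→Q2. Q0=[] Q1=[] Q2=[P3,P4]
t=25-30: P3@Q2 runs 5, rem=0, completes. Q0=[] Q1=[] Q2=[P4]
t=30-36: P4@Q2 runs 6, rem=0, completes. Q0=[] Q1=[] Q2=[]

Answer: P2,P1,P3,P4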